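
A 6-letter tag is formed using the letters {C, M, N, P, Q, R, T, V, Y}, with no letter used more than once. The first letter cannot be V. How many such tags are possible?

The first letter has 9−1 = 8 choices (anything except V).
The remaining 5 letters are filled from the other 8 symbols without repetition: 8 × 7 × 6 × 5 × 4 = 6720.
Total: 8 × 6720 = 53760.

53760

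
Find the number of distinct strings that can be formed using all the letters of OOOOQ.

5

The 5 letters of OOOOQ have repeats: O appearing 4 times.
So there are 5! / (4!) = 5 distinguishable arrangements.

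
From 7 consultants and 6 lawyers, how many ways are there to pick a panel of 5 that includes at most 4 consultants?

1266

Split by how many consultants are chosen (0 through 4).
Sum: C(7,0)·C(6,5) + C(7,1)·C(6,4) + C(7,2)·C(6,3) + C(7,3)·C(6,2) + C(7,4)·C(6,1) = 6 + 105 + 420 + 525 + 210 = 1266.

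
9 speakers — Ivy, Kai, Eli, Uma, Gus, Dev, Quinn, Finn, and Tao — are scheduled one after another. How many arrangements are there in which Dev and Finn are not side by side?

Of the 9! = 362880 arrangements, those with Dev and Finn adjacent number 2 × 8! = 80640 (treat the pair as a block with 2 internal orders).
Complementary counting: 362880 − 80640 = 282240.

282240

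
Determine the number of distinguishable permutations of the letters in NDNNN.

Letter multiplicities in NDNNN: D×1, N×4.
The number of distinct arrangements is 5!/(4!) = 120/24 = 5.

5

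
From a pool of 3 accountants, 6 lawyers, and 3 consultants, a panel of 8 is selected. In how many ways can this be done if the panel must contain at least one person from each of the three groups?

477

Unrestricted: C(12,8) = 495 ways to pick any 8 of the 12.
Selections missing a whole group: no accountants → C(9,8) = 9; no lawyers → C(6,8) = 0; no consultants → C(9,8) = 9.
Add back selections omitting two groups (i.e. drawn from a single group): C(3,8) + C(6,8) + C(3,8) = 0.
By inclusion–exclusion: 495 − 18 + 0 = 477.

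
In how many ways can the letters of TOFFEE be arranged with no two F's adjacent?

120

Total arrangements of TOFFEE: 6!/(2!·2!) = 180.
Arrangements with the F's together: treat FF as one letter, giving (5)!/(2!) = 60.
Subtracting, 180 − 60 = 120 arrangements keep the F's apart.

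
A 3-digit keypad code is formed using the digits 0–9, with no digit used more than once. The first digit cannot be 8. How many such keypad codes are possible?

648

The first digit has 10−1 = 9 choices (anything except 8).
The remaining 2 digits are filled from the other 9 symbols without repetition: 9 × 8 = 72.
Total: 9 × 72 = 648.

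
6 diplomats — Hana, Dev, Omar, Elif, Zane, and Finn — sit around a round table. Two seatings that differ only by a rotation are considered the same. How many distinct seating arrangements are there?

120

Fix one person's seat to break rotational symmetry; the remaining 5 people can be arranged in (5)! = 120 ways.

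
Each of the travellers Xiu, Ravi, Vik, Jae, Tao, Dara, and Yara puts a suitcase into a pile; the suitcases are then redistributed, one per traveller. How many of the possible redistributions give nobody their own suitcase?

1854

This is the derangement count D_7: permutations of 7 items with no fixed point.
By inclusion–exclusion this is Σ_{j=0}^{7} (−1)^j C(7,j)·(7−j)!.
Computing: 5040 − 5040 + 2520 − 840 + 210 − 42 + 7 − 1 = 1854.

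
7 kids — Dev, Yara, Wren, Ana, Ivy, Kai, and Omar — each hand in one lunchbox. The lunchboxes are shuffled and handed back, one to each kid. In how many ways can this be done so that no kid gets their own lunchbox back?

Let Aᵢ be the assignments in which kid i gets their own lunchbox. We want the size of the complement of A₁∪…∪A_7.
By inclusion–exclusion this is Σ_{j=0}^{7} (−1)^j C(7,j)·(7−j)!.
Computing: 5040 − 5040 + 2520 − 840 + 210 − 42 + 7 − 1 = 1854.

1854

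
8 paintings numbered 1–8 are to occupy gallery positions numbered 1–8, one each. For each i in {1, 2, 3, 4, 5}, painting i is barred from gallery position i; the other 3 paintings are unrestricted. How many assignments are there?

21234

Let Aᵢ (for 1 ≤ i ≤ 5) be the placements that put painting i in its forbidden gallery position. Any j of these fix j positions, leaving (8−j)! ways to fill the rest, and there are C(5,j) ways to pick which j.
By inclusion–exclusion, the number of valid placements is Σ_{j=0}^{5} (−1)^j C(5,j)·(8−j)!.
Computing: 40320 − 25200 + 7200 − 1200 + 120 − 6 = 21234.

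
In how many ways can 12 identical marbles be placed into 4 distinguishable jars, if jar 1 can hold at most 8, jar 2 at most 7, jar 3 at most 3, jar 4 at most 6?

Without the upper bounds there are C(15,3) = 455 ways to split 12 among 4 jars.
Subtract solutions that violate a single cap (substitute x_i' = x_i − (cap_i+1)): x_1 ≥ 9 gives C(6,3) = 20; x_2 ≥ 8 gives C(7,3) = 35; x_3 ≥ 4 gives C(11,3) = 165; x_4 ≥ 7 gives C(8,3) = 56. Together 276.
Add back pairs where two caps are both exceeded: 0 + 0 + 0 + 1 + 0 + 4 = 5.
By inclusion–exclusion the count is 455 − 276 + 5 = 184.

184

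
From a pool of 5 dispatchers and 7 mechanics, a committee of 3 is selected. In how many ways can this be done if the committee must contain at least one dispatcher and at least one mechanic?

175

Unrestricted: C(12,3) = 220 ways to pick any 3 of the 12.
Subtract selections that omit an entire group: no dispatchers → C(7,3) = 35; no mechanics → C(5,3) = 10.
Both groups omitted at once is impossible, so 220 − 45 = 175.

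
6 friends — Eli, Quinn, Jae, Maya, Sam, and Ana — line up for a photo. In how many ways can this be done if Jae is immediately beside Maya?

Treat {Jae, Maya} as a single unit. There are 5 units to order, and the pair itself can be ordered 2 ways.
That gives 2 × 5! = 2 × 120 = 240.

240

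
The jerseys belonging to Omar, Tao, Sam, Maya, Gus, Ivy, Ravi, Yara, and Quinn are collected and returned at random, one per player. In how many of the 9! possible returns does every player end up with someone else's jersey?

133496

Count assignments avoiding every fixed point. For any j of the 9 players fixed to their old jersey, the other 9−j can be arranged in (9−j)! ways.
By inclusion–exclusion this is Σ_{j=0}^{9} (−1)^j C(9,j)·(9−j)!.
Computing: 362880 − 362880 + 181440 − 60480 + 15120 − 3024 + 504 − 72 + 9 − 1 = 133496.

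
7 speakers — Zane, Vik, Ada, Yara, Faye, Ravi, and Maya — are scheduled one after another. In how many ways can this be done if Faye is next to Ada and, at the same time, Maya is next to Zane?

Treat {Faye,Ada} as one block (2 orders) and {Maya,Zane} as another (2 orders).
That leaves 5 units to arrange: 2 × 2 × 5! = 4 × 120 = 480.

480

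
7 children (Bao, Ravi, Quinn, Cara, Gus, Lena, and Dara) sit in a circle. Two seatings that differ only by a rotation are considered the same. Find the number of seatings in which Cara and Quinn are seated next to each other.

240

Treat {Cara, Quinn} as one unit (2 internal orders) and seat the resulting 6 units around the table: (5)! circular arrangements.
So 2 × (5)! = 2 × 120 = 240.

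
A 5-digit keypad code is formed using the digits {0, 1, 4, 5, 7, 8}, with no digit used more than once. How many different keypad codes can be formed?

This is a permutation of 5 out of 6: P(6,5) = 6!/1!.
That product is 6 × 5 × 4 × 3 × 2 = 720.

720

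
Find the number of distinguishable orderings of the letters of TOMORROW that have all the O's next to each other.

360

Treat the 3 copies of O as a single block. The multiset to arrange is then {OOO, M, R, R, T, W}, 6 items in all.
That gives (6)!/(2!) = 360 arrangements.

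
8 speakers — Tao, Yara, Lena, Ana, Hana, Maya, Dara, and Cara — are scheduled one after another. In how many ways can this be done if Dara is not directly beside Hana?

There are 8! = 40320 arrangements in all. If Dara and Hana are adjacent, merging them into one block gives 2·(7)! = 10080 arrangements.
Complementary counting: 40320 − 10080 = 30240.

30240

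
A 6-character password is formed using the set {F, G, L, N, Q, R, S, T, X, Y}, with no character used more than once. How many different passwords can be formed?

151200

With no repetition, fill the 6 characters in order: 10 choices, then 9, down to 5.
10 × 9 × 8 × 7 × 6 × 5 = 151200.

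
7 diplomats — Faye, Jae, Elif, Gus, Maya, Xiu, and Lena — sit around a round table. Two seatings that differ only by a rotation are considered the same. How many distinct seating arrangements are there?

720

Seat Faye anywhere (absorbing the rotational symmetry), then permute the other 6: (6)! = 720.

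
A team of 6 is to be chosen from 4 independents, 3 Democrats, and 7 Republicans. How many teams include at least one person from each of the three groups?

2331

Total 6-person selections from all 14: C(14,6) = 3003.
Subtract selections that omit an entire group: no independents → C(10,6) = 210; no Democrats → C(11,6) = 462; no Republicans → C(7,6) = 7.
Add back selections omitting two groups (i.e. drawn from a single group): C(4,6) + C(3,6) + C(7,6) = 7.
By inclusion–exclusion: 3003 − 679 + 7 = 2331.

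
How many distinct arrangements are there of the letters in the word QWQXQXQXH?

2520

The 9 letters of QWQXQXQXH have repeats: Q appearing 4 times and X appearing 3 times.
Dividing 9! = 362880 by 4!·3! = 144 for the repeated letters gives 2520.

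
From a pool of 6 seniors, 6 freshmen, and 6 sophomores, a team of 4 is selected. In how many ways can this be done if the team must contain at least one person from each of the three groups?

Unrestricted: C(18,4) = 3060 ways to pick any 4 of the 18.
Subtract selections that omit an entire group: no seniors → C(12,4) = 495; no freshmen → C(12,4) = 495; no sophomores → C(12,4) = 495.
Add back selections omitting two groups (i.e. drawn from a single group): C(6,4) + C(6,4) + C(6,4) = 45.
By inclusion–exclusion: 3060 − 1485 + 45 = 1620.

1620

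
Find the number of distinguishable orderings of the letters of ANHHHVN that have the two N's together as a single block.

Treat the 2 copies of N as a single block. The multiset to arrange is then {NN, A, H, H, H, V}, 6 items in all.
That gives (6)!/(3!) = 120 arrangements.

120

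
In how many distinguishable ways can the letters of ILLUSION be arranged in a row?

ILLUSION has 8 letters with I appearing twice and L appearing twice.
Dividing 8! = 40320 by 2!·2! = 4 for the repeated letters gives 10080.

10080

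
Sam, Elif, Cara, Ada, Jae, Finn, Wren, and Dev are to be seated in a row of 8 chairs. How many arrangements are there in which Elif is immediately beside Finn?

10080

Glue Elif and Finn into one block (2 internal orders), leaving 7 units to arrange in a row.
That gives 2 × 7! = 2 × 5040 = 10080.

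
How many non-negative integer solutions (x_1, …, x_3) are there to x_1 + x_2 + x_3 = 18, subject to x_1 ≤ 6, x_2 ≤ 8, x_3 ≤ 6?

6

Without the upper bounds there are C(20,2) = 190 ways to split 18 among 3 variables.
Subtract solutions that violate a single cap (substitute x_i' = x_i − (cap_i+1)): x_1 ≥ 7 gives C(13,2) = 78; x_2 ≥ 9 gives C(11,2) = 55; x_3 ≥ 7 gives C(13,2) = 78. Together 211.
Add back pairs where two caps are both exceeded: 6 + 15 + 6 = 27.
By inclusion–exclusion the count is 190 − 211 + 27 = 6.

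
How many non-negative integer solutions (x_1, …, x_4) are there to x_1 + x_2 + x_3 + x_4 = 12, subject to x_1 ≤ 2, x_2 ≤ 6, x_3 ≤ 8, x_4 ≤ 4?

86

Without the upper bounds there are C(15,3) = 455 ways to split 12 among 4 variables.
Subtract solutions that violate a single cap (substitute x_i' = x_i − (cap_i+1)): x_1 ≥ 3 gives C(12,3) = 220; x_2 ≥ 7 gives C(8,3) = 56; x_3 ≥ 9 gives C(6,3) = 20; x_4 ≥ 5 gives C(10,3) = 120. Together 416.
Add back pairs where two caps are both exceeded: 10 + 1 + 35 + 0 + 1 + 0 = 47.
By inclusion–exclusion the count is 455 − 416 + 47 = 86.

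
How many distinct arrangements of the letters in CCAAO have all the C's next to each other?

Treat the 2 copies of C as a single block. The multiset to arrange is then {CC, A, A, O}, 4 items in all.
That gives (4)!/(2!) = 12 arrangements.

12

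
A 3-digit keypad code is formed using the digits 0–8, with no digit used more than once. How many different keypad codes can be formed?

504

This is a permutation of 3 out of 9: P(9,3) = 9!/6!.
9 × 8 × 7 = 504.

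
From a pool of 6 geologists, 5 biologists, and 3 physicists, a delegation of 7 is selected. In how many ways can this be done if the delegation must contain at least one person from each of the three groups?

3058

Total 7-person selections from all 14: C(14,7) = 3432.
Selections missing a whole group: no geologists → C(8,7) = 8; no biologists → C(9,7) = 36; no physicists → C(11,7) = 330.
Add back selections omitting two groups (i.e. drawn from a single group): C(6,7) + C(5,7) + C(3,7) = 0.
By inclusion–exclusion: 3432 − 374 + 0 = 3058.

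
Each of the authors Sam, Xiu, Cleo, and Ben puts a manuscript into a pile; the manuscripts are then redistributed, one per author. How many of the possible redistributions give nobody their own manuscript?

9

Count assignments avoiding every fixed point. For any j of the 4 authors fixed to their own manuscript, the other 4−j can be arranged in (4−j)! ways.
By inclusion–exclusion this is Σ_{j=0}^{4} (−1)^j C(4,j)·(4−j)!.
Computing: 24 − 24 + 12 − 4 + 1 = 9.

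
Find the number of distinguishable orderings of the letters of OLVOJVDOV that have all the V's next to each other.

840

Treat the 3 copies of V as a single block. The multiset to arrange is then {VVV, D, J, L, O, O, O}, 7 items in all.
That gives (7)!/(3!) = 840 arrangements.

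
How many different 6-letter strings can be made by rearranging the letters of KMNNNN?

30

Letter multiplicities in KMNNNN: K×1, M×1, N×4.
Dividing 6! = 720 by 4! = 24 for the repeated letters gives 30.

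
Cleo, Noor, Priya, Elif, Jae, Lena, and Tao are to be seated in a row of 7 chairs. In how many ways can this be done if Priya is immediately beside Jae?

1440

Place the 5 others and the Priya-Jae pair as 6 objects in a line; the pair has 2 internal arrangements.
So the count is 2·(6)! = 1440.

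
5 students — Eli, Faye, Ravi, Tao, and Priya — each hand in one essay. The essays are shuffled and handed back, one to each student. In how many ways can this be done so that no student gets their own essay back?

This is the derangement count D_5: permutations of 5 items with no fixed point.
By inclusion–exclusion this is Σ_{j=0}^{5} (−1)^j C(5,j)·(5−j)!.
Computing: 120 − 120 + 60 − 20 + 5 − 1 = 44.

44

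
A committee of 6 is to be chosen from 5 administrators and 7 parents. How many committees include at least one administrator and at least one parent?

Total 6-person selections from all 12: C(12,6) = 924.
Selections missing a whole group: no administrators → C(7,6) = 7; no parents → C(5,6) = 0.
Both groups omitted at once is impossible, so 924 − 7 = 917.

917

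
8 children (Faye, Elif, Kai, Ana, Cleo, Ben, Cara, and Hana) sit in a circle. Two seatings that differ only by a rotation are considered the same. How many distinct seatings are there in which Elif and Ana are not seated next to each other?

All circular seatings of 8 people number (7)! = 5040.
Seatings with Elif beside Ana: treat them as a block with 2 internal orders, giving 2 × (6)! = 1440.
Subtracting, 5040 − 1440 = 3600.

3600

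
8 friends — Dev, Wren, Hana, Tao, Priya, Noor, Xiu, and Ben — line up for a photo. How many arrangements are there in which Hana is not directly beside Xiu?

30240

There are 8! = 40320 arrangements in all. If Hana and Xiu are adjacent, merging them into one block gives 2·(7)! = 10080 arrangements.
Complementary counting: 40320 − 10080 = 30240.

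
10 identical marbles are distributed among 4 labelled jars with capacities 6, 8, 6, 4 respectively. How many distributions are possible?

Ignoring the caps, the number of non-negative solutions to x_1+…+x_4 = 10 is C(13,3) = 286.
Subtract solutions that violate a single cap (substitute x_i' = x_i − (cap_i+1)): x_1 ≥ 7 gives C(6,3) = 20; x_2 ≥ 9 gives C(4,3) = 4; x_3 ≥ 7 gives C(6,3) = 20; x_4 ≥ 5 gives C(8,3) = 56. Together 100.
No two caps can be exceeded simultaneously, so the pair terms are all 0.
By inclusion–exclusion the count is 286 − 100 + 0 = 186.

186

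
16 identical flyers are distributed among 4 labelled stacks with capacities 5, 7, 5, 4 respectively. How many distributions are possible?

55

Ignoring the caps, the number of non-negative solutions to x_1+…+x_4 = 16 is C(19,3) = 969.
Subtract solutions that violate a single cap (substitute x_i' = x_i − (cap_i+1)): x_1 ≥ 6 gives C(13,3) = 286; x_2 ≥ 8 gives C(11,3) = 165; x_3 ≥ 6 gives C(13,3) = 286; x_4 ≥ 5 gives C(14,3) = 364. Together 1101.
Add back pairs where two caps are both exceeded: 10 + 35 + 56 + 10 + 20 + 56 = 187.
By inclusion–exclusion the count is 969 − 1101 + 187 = 55.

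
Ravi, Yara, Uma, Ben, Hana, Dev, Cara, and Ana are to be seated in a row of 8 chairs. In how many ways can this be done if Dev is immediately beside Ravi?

Glue Dev and Ravi into one block (2 internal orders), leaving 7 units to arrange in a row.
So the count is 2·(7)! = 10080.

10080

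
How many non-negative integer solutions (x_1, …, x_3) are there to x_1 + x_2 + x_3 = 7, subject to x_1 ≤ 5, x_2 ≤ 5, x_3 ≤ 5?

27

Without the upper bounds there are C(9,2) = 36 ways to split 7 among 3 variables.
Subtract solutions that violate a single cap (substitute x_i' = x_i − (cap_i+1)): x_1 ≥ 6 gives C(3,2) = 3; x_2 ≥ 6 gives C(3,2) = 3; x_3 ≥ 6 gives C(3,2) = 3. Together 9.
No two caps can be exceeded simultaneously, so the pair terms are all 0.
By inclusion–exclusion the count is 36 − 9 + 0 = 27.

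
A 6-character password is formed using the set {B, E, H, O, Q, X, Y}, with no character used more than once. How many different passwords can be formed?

5040

With no repetition, fill the 6 characters in order: 7 choices, then 6, down to 2.
7 × 6 × 5 × 4 × 3 × 2 = 5040.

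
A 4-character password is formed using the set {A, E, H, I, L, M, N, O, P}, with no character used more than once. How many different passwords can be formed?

3024

This is a permutation of 4 out of 9: P(9,4) = 9!/5!.
That product is 9 × 8 × 7 × 6 = 3024.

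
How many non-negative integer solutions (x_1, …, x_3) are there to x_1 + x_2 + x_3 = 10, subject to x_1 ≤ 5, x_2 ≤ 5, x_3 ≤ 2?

Ignoring the caps, the number of non-negative solutions to x_1+…+x_3 = 10 is C(12,2) = 66.
Subtract solutions that violate a single cap (substitute x_i' = x_i − (cap_i+1)): x_1 ≥ 6 gives C(6,2) = 15; x_2 ≥ 6 gives C(6,2) = 15; x_3 ≥ 3 gives C(9,2) = 36. Together 66.
Add back pairs where two caps are both exceeded: 0 + 3 + 3 = 6.
By inclusion–exclusion the count is 66 − 66 + 6 = 6.

6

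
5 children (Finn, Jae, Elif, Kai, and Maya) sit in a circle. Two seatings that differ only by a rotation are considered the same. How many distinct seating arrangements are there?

Seat Finn anywhere (absorbing the rotational symmetry), then permute the other 4: (4)! = 24.

24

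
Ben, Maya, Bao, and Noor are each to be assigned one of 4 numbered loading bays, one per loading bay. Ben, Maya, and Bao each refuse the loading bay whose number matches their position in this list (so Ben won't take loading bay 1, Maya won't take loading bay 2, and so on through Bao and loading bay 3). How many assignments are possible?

Let Aᵢ (for i ∈ {1, 2, 3}) be the placements that put person i in their forbidden loading bay. Any j of these fix j positions, leaving (4−j)! ways to fill the rest, and there are C(3,j) ways to pick which j.
By inclusion–exclusion, the number of valid placements is Σ_{j=0}^{3} (−1)^j C(3,j)·(4−j)!.
Computing: 24 − 18 + 6 − 1 = 11.

11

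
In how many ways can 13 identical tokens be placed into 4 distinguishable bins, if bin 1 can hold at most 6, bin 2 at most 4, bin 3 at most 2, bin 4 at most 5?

Ignoring the caps, the number of non-negative solutions to x_1+…+x_4 = 13 is C(16,3) = 560.
Subtract solutions that violate a single cap (substitute x_i' = x_i − (cap_i+1)): x_1 ≥ 7 gives C(9,3) = 84; x_2 ≥ 5 gives C(11,3) = 165; x_3 ≥ 3 gives C(13,3) = 286; x_4 ≥ 6 gives C(10,3) = 120. Together 655.
Add back pairs where two caps are both exceeded: 4 + 20 + 1 + 56 + 10 + 35 = 126.
By inclusion–exclusion the count is 560 − 655 + 126 = 31.

31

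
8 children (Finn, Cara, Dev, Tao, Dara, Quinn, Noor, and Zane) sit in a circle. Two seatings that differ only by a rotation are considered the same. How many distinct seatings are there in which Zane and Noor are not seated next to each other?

3600

All circular seatings of 8 people number (7)! = 5040.
Seatings with Zane beside Noor: treat them as a block with 2 internal orders, giving 2 × (6)! = 1440.
Subtracting, 5040 − 1440 = 3600.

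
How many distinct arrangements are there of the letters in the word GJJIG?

The 5 letters of GJJIG have repeats: G appearing twice and J appearing twice.
Dividing 5! = 120 by 2!·2! = 4 for the repeated letters gives 30.

30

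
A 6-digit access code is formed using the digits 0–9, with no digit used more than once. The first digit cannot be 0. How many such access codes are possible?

136080

The first digit has 10−1 = 9 choices (anything except 0).
The remaining 5 digits are filled from the other 9 symbols without repetition: 9 × 8 × 7 × 6 × 5 = 15120.
Total: 9 × 15120 = 136080.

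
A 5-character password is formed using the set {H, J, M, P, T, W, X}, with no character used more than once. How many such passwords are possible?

Choose and order 5 of the 7 symbols: the first character has 7 options, the next 6, and so on down to 3.
7 × 6 × 5 × 4 × 3 = 2520.

2520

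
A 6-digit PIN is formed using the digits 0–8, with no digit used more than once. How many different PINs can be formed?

With no repetition, fill the 6 digits in order: 9 choices, then 8, down to 4.
9 × 8 × 7 × 6 × 5 × 4 = 60480.

60480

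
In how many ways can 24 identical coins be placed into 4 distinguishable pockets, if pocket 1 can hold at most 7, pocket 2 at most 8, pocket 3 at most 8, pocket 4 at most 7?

By stars and bars, unrestricted non-negative solutions to x_1+…+x_4 = 24 number C(24+3,3) = 2925.
Subtract solutions that violate a single cap (substitute x_i' = x_i − (cap_i+1)): x_1 ≥ 8 gives C(19,3) = 969; x_2 ≥ 9 gives C(18,3) = 816; x_3 ≥ 9 gives C(18,3) = 816; x_4 ≥ 8 gives C(19,3) = 969. Together 3570.
Add back pairs where two caps are both exceeded: 120 + 120 + 165 + 84 + 120 + 120 = 729.
By inclusion–exclusion the count is 2925 − 3570 + 729 = 84.

84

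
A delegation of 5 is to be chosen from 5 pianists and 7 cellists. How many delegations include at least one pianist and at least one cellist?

770

Total 5-person selections from all 12: C(12,5) = 792.
Selections missing a whole group: no pianists → C(7,5) = 21; no cellists → C(5,5) = 1.
Both groups omitted at once is impossible, so 792 − 22 = 770.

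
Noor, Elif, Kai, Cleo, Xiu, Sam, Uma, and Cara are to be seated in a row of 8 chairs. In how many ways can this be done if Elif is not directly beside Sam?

There are 8! = 40320 arrangements in all. If Elif and Sam are adjacent, merging them into one block gives 2·(7)! = 10080 arrangements.
Complementary counting: 40320 − 10080 = 30240.

30240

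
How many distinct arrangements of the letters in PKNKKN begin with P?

10

Fix P in the first position and arrange the remaining 5 letters.
Those 5 letters have K appearing 3 times and N appearing twice, giving (5)!/(3!·2!) = 10.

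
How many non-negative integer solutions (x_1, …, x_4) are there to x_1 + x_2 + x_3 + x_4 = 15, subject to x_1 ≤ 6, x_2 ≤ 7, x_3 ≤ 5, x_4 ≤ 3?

Ignoring the caps, the number of non-negative solutions to x_1+…+x_4 = 15 is C(18,3) = 816.
Subtract solutions that violate a single cap (substitute x_i' = x_i − (cap_i+1)): x_1 ≥ 7 gives C(11,3) = 165; x_2 ≥ 8 gives C(10,3) = 120; x_3 ≥ 6 gives C(12,3) = 220; x_4 ≥ 4 gives C(14,3) = 364. Together 869.
Add back pairs where two caps are both exceeded: 1 + 10 + 35 + 4 + 20 + 56 = 126.
By inclusion–exclusion the count is 816 − 869 + 126 = 73.

73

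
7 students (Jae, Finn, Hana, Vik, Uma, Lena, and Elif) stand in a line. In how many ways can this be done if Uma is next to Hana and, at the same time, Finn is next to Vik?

Treat {Uma,Hana} as one block (2 orders) and {Finn,Vik} as another (2 orders).
That leaves 5 units to arrange: 2 × 2 × 5! = 4 × 120 = 480.

480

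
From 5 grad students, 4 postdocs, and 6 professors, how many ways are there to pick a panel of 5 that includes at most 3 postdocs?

2992

Split by how many postdocs are chosen (0 through 3).
Sum: C(4,0)·C(11,5) + C(4,1)·C(11,4) + C(4,2)·C(11,3) + C(4,3)·C(11,2) = 462 + 1320 + 990 + 220 = 2992.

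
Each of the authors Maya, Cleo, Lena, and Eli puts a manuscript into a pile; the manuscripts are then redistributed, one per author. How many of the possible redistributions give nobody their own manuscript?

9

Let Aᵢ be the assignments in which author i gets their own manuscript. We want the size of the complement of A₁∪…∪A_4.
By inclusion–exclusion this is Σ_{j=0}^{4} (−1)^j C(4,j)·(4−j)!.
Computing: 24 − 24 + 12 − 4 + 1 = 9.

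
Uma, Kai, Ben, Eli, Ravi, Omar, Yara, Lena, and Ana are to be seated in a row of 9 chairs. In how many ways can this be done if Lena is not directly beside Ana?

Of the 9! = 362880 arrangements, those with Lena and Ana adjacent number 2 × 8! = 80640 (treat the pair as a block with 2 internal orders).
Complementary counting: 362880 − 80640 = 282240.

282240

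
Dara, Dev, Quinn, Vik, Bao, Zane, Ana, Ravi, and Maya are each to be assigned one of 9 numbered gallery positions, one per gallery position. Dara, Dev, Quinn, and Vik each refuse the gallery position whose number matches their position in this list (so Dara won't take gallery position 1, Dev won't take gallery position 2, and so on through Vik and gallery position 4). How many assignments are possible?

229080

Let Aᵢ (for 1 ≤ i ≤ 4) be the placements that put person i in their forbidden gallery position. Any j of these fix j positions, leaving (9−j)! ways to fill the rest, and there are C(4,j) ways to pick which j.
By inclusion–exclusion, the number of valid placements is Σ_{j=0}^{4} (−1)^j C(4,j)·(9−j)!.
Computing: 362880 − 161280 + 30240 − 2880 + 120 = 229080.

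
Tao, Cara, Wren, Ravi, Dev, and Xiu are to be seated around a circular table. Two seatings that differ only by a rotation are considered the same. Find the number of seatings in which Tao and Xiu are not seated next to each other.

Without the restriction there are (5)! = 120 seatings.
Those with Tao next to Xiu: fuse the pair into one unit and seat 5 units around a circle — 2·(4)! = 48.
Subtracting, 120 − 48 = 72.

72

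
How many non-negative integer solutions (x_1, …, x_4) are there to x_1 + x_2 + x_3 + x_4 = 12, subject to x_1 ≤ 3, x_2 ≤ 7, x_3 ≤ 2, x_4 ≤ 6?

Without the upper bounds there are C(15,3) = 455 ways to split 12 among 4 variables.
Subtract solutions that violate a single cap (substitute x_i' = x_i − (cap_i+1)): x_1 ≥ 4 gives C(11,3) = 165; x_2 ≥ 8 gives C(7,3) = 35; x_3 ≥ 3 gives C(12,3) = 220; x_4 ≥ 7 gives C(8,3) = 56. Together 476.
Add back pairs where two caps are both exceeded: 1 + 56 + 4 + 4 + 0 + 10 = 75.
By inclusion–exclusion the count is 455 − 476 + 75 = 54.

54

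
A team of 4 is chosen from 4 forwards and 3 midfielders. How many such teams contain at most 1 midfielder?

Split by how many midfielders are chosen (0 through 1).
Sum: C(3,0)·C(4,4) + C(3,1)·C(4,3) = 1 + 12 = 13.

13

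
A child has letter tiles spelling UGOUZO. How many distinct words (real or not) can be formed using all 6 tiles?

Letter multiplicities in UGOUZO: G×1, O×2, U×2, Z×1.
The number of distinct arrangements is 6!/(2!·2!) = 720/4 = 180.

180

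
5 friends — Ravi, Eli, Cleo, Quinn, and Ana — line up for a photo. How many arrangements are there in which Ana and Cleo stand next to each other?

48

Treat {Ana, Cleo} as a single unit. There are 4 units to order, and the pair itself can be ordered 2 ways.
That gives 2 × 4! = 2 × 24 = 48.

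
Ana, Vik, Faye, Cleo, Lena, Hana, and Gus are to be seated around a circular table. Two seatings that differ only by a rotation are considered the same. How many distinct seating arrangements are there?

Around a circle, 7 distinct people have 7!/7 = (6)! = 720 rotationally distinct seatings.

720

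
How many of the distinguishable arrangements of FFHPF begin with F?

12

Fix F in the first position and arrange the remaining 4 letters.
Those 4 letters have F appearing twice, giving (4)!/(2!) = 12.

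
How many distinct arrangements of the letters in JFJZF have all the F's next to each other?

Treat the 2 copies of F as a single block. The multiset to arrange is then {FF, J, J, Z}, 4 items in all.
That gives (4)!/(2!) = 12 arrangements.

12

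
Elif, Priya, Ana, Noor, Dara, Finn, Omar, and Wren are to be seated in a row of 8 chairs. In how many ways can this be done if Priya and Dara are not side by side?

There are 8! = 40320 arrangements in all. If Priya and Dara are adjacent, merging them into one block gives 2·(7)! = 10080 arrangements.
Complementary counting: 40320 − 10080 = 30240.

30240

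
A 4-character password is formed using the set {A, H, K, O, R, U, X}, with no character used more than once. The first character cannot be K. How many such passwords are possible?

720

The first character has 7−1 = 6 choices (anything except K).
The remaining 3 characters are filled from the other 6 symbols without repetition: 6 × 5 × 4 = 120.
Total: 6 × 120 = 720.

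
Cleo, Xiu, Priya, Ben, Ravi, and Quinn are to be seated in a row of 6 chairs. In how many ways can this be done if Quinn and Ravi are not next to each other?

Of the 6! = 720 arrangements, those with Quinn and Ravi adjacent number 2 × 5! = 240 (treat the pair as a block with 2 internal orders).
So 720 − 240 = 480 arrangements keep them apart.

480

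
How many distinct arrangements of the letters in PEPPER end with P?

With the last slot taken by P, it remains to arrange the other 5 letters (EPPER).
Those 5 letters have E appearing twice and P appearing twice, giving (5)!/(2!·2!) = 30.

30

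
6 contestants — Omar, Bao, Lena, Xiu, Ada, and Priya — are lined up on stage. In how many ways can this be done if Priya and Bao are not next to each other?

Of the 6! = 720 arrangements, those with Priya and Bao adjacent number 2 × 5! = 240 (treat the pair as a block with 2 internal orders).
So 720 − 240 = 480 arrangements keep them apart.

480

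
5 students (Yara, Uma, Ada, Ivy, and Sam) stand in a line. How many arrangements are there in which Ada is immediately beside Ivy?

Place the 3 others and the Ada-Ivy pair as 4 objects in a line; the pair has 2 internal arrangements.
That gives 2 × 4! = 2 × 24 = 48.

48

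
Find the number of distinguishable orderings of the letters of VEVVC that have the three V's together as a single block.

6

Treat the 3 copies of V as a single block. The multiset to arrange is then {VVV, C, E}, 3 items in all.
All 3 items are distinct, so there are (3)! = 6 arrangements.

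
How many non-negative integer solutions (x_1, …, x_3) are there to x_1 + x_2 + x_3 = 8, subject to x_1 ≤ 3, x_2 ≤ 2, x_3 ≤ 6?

9

Without the upper bounds there are C(10,2) = 45 ways to split 8 among 3 variables.
Subtract solutions that violate a single cap (substitute x_i' = x_i − (cap_i+1)): x_1 ≥ 4 gives C(6,2) = 15; x_2 ≥ 3 gives C(7,2) = 21; x_3 ≥ 7 gives C(3,2) = 3. Together 39.
Add back pairs where two caps are both exceeded: 3 + 0 + 0 = 3.
By inclusion–exclusion the count is 45 − 39 + 3 = 9.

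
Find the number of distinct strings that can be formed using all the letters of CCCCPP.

CCCCPP has 6 letters with C appearing 4 times and P appearing twice.
The number of distinct arrangements is 6!/(4!·2!) = 720/48 = 15.

15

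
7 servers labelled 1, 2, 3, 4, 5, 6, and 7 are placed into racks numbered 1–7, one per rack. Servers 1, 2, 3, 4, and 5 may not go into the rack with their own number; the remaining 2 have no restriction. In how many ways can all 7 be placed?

Let Aᵢ (for 1 ≤ i ≤ 5) be the placements that put server i in its forbidden rack. Any j of these fix j positions, leaving (7−j)! ways to fill the rest, and there are C(5,j) ways to pick which j.
By inclusion–exclusion, the number of valid placements is Σ_{j=0}^{5} (−1)^j C(5,j)·(7−j)!.
Computing: 5040 − 3600 + 1200 − 240 + 30 − 2 = 2428.

2428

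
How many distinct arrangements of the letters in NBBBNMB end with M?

15

Fix M in the last position and arrange the remaining 6 letters.
Those 6 letters have B appearing 4 times and N appearing twice, giving (6)!/(4!·2!) = 15.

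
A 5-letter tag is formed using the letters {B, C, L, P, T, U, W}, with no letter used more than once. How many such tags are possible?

This is a permutation of 5 out of 7: P(7,5) = 7!/2!.
7 × 6 × 5 × 4 × 3 = 2520.

2520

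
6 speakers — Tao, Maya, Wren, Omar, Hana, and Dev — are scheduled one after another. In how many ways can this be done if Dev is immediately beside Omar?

240

Glue Dev and Omar into one block (2 internal orders), leaving 5 units to arrange in a row.
So the count is 2·(5)! = 240.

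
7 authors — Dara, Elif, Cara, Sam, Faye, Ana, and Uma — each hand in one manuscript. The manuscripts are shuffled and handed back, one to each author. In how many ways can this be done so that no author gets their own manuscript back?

Let Aᵢ be the assignments in which author i gets their own manuscript. We want the size of the complement of A₁∪…∪A_7.
By inclusion–exclusion this is Σ_{j=0}^{7} (−1)^j C(7,j)·(7−j)!.
Computing: 5040 − 5040 + 2520 − 840 + 210 − 42 + 7 − 1 = 1854.

1854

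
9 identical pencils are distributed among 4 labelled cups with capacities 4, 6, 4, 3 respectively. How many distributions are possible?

86

By stars and bars, unrestricted non-negative solutions to x_1+…+x_4 = 9 number C(9+3,3) = 220.
Subtract solutions that violate a single cap (substitute x_i' = x_i − (cap_i+1)): x_1 ≥ 5 gives C(7,3) = 35; x_2 ≥ 7 gives C(5,3) = 10; x_3 ≥ 5 gives C(7,3) = 35; x_4 ≥ 4 gives C(8,3) = 56. Together 136.
Add back pairs where two caps are both exceeded: 0 + 0 + 1 + 0 + 0 + 1 = 2.
By inclusion–exclusion the count is 220 − 136 + 2 = 86.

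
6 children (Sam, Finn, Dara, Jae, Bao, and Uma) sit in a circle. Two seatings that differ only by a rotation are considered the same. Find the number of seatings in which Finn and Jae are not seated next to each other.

Without the restriction there are (5)! = 120 seatings.
Those with Finn next to Jae: fuse the pair into one unit and seat 5 units around a circle — 2·(4)! = 48.
Subtracting, 120 − 48 = 72.

72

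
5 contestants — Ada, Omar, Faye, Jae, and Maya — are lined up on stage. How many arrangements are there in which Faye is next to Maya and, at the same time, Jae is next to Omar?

Treat {Faye,Maya} as one block (2 orders) and {Jae,Omar} as another (2 orders).
That leaves 3 units to arrange: 2 × 2 × 3! = 4 × 6 = 24.

24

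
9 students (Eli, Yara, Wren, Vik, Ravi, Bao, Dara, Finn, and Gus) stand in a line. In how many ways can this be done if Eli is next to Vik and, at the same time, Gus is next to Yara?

Treat {Eli,Vik} as one block (2 orders) and {Gus,Yara} as another (2 orders).
That leaves 7 units to arrange: 2 × 2 × 7! = 4 × 5040 = 20160.

20160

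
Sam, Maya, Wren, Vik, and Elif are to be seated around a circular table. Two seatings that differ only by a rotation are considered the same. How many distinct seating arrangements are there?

Seat Sam anywhere (absorbing the rotational symmetry), then permute the other 4: (4)! = 24.

24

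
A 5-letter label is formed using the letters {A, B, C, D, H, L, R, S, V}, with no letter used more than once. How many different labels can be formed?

Choose and order 5 of the 9 symbols: the first letter has 9 options, the next 8, and so on down to 5.
That product is 9 × 8 × 7 × 6 × 5 = 15120.

15120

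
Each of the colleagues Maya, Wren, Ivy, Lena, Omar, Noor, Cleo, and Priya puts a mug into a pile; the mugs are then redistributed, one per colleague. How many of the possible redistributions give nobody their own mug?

14833

This is the derangement count D_8: permutations of 8 items with no fixed point.
By inclusion–exclusion this is Σ_{j=0}^{8} (−1)^j C(8,j)·(8−j)!.
Computing: 40320 − 40320 + 20160 − 6720 + 1680 − 336 + 56 − 8 + 1 = 14833.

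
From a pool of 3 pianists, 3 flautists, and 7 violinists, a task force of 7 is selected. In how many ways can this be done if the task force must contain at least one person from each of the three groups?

1477

Total 7-person selections from all 13: C(13,7) = 1716.
Subtract selections that omit an entire group: no pianists → C(10,7) = 120; no flautists → C(10,7) = 120; no violinists → C(6,7) = 0.
Add back selections omitting two groups (i.e. drawn from a single group): C(3,7) + C(3,7) + C(7,7) = 1.
By inclusion–exclusion: 1716 − 240 + 1 = 1477.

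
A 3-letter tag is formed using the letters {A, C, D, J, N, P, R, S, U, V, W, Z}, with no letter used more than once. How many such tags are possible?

1320

This is a permutation of 3 out of 12: P(12,3) = 12!/9!.
That product is 12 × 11 × 10 = 1320.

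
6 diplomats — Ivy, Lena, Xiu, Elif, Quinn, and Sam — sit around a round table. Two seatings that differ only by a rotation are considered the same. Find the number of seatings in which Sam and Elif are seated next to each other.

48

Glue Sam and Elif into a block (2 internal orders). Seating 5 units around a circle gives (4)! arrangements.
So 2 × (4)! = 2 × 24 = 48.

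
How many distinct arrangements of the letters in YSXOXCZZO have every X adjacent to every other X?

Treat the 2 copies of X as a single block. The multiset to arrange is then {XX, C, O, O, S, Y, Z, Z}, 8 items in all.
That gives (8)!/(2!·2!) = 10080 arrangements.

10080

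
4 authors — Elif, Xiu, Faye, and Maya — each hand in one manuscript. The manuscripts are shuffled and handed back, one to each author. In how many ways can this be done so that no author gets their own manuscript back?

9

This is the derangement count D_4: permutations of 4 items with no fixed point.
By inclusion–exclusion this is Σ_{j=0}^{4} (−1)^j C(4,j)·(4−j)!.
Computing: 24 − 24 + 12 − 4 + 1 = 9.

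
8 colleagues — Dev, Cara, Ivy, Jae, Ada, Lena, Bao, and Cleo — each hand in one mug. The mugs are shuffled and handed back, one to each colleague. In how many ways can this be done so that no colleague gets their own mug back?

Count assignments avoiding every fixed point. For any j of the 8 colleagues fixed to their own mug, the other 8−j can be arranged in (8−j)! ways.
By inclusion–exclusion this is Σ_{j=0}^{8} (−1)^j C(8,j)·(8−j)!.
Computing: 40320 − 40320 + 20160 − 6720 + 1680 − 336 + 56 − 8 + 1 = 14833.

14833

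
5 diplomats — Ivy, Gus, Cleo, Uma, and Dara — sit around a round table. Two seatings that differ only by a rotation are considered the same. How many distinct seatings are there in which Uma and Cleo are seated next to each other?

12

Glue Uma and Cleo into a block (2 internal orders). Seating 4 units around a circle gives (3)! arrangements.
So 2 × (3)! = 2 × 6 = 12.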